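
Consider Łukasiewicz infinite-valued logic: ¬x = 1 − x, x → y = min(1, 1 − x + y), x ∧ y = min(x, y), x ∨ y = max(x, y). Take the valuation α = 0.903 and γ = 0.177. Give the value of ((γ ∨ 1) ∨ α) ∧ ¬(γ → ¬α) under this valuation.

γ ∨ 1 = max(0.177, 1.000) = 1.000
(γ ∨ 1) ∨ α = max(1.000, 0.903) = 1.000
¬α = 1 − 0.903 = 0.097
γ → ¬α = min(1, 1 − 0.177 + 0.097) = min(1, 0.920) = 0.920
¬(γ → ¬α) = 1 − 0.920 = 0.080
((γ ∨ 1) ∨ α) ∧ ¬(γ → ¬α) = min(1.000, 0.080) = 0.080

0.080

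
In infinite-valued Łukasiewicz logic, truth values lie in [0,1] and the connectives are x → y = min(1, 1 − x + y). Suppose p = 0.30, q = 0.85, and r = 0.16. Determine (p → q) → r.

p → q = min(1, 1 − 0.30 + 0.85) = min(1, 1.55) = 1.00
(p → q) → r = min(1, 1 − 1.00 + 0.16) = min(1, 0.16) = 0.16

0.16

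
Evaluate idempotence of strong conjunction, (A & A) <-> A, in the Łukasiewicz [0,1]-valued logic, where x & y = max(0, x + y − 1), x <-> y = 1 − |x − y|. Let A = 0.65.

A & A = max(0, 0.65 + 0.65 − 1) = max(0, 0.30) = 0.30
(A & A) <-> A = 1 − |0.30 − 0.65| = 1 − 0.35 = 0.65
(The value 0.65 < 1 shows this instance is not satisfied; fails in Ł∞ since a ⊗ a = max(0, 2a−1) ≠ a in general.)

0.65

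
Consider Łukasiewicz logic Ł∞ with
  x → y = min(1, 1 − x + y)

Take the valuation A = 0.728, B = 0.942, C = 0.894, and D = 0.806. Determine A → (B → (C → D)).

1.000

C → D = min(1, 1 − 0.894 + 0.806) = min(1, 0.912) = 0.912
B → (C → D) = min(1, 1 − 0.942 + 0.912) = min(1, 0.970) = 0.970
A → (B → (C → D)) = min(1, 1 − 0.728 + 0.970) = min(1, 1.242) = 1.000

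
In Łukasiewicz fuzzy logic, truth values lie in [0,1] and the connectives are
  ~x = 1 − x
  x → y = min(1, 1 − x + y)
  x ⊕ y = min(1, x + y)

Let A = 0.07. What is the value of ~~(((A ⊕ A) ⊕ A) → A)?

A ⊕ A = min(1, 0.07 + 0.07) = min(1, 0.14) = 0.14
(A ⊕ A) ⊕ A = min(1, 0.14 + 0.07) = min(1, 0.21) = 0.21
((A ⊕ A) ⊕ A) → A = min(1, 1 − 0.21 + 0.07) = min(1, 0.86) = 0.86
~(((A ⊕ A) ⊕ A) → A) = 1 − 0.86 = 0.14
~~(((A ⊕ A) ⊕ A) → A) = 1 − 0.14 = 0.86

0.86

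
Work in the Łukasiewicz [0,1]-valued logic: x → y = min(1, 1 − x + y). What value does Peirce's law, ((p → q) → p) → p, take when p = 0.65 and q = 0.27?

0.65

p → q = min(1, 1 − 0.65 + 0.27) = min(1, 0.62) = 0.62
(p → q) → p = min(1, 1 − 0.62 + 0.65) = min(1, 1.03) = 1.00
((p → q) → p) → p = min(1, 1 − 1.00 + 0.65) = min(1, 0.65) = 0.65
(The value 0.65 < 1 shows this instance is not satisfied; not a Ł∞-tautology in general.)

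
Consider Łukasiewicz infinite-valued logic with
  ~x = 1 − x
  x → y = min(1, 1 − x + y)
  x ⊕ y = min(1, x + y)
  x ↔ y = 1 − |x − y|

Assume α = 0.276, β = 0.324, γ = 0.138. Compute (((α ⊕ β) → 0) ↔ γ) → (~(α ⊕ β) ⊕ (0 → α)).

1.000

α ⊕ β = min(1, 0.276 + 0.324) = min(1, 0.600) = 0.600
(α ⊕ β) → 0 = min(1, 1 − 0.600 + 0.000) = min(1, 0.400) = 0.400
((α ⊕ β) → 0) ↔ γ = 1 − |0.400 − 0.138| = 1 − 0.262 = 0.738
~(α ⊕ β) = 1 − 0.600 = 0.400
0 → α = min(1, 1 − 0.000 + 0.276) = min(1, 1.276) = 1.000
~(α ⊕ β) ⊕ (0 → α) = min(1, 0.400 + 1.000) = min(1, 1.400) = 1.000
(((α ⊕ β) → 0) ↔ γ) → (~(α ⊕ β) ⊕ (0 → α)) = min(1, 1 − 0.738 + 1.000) = min(1, 1.262) = 1.000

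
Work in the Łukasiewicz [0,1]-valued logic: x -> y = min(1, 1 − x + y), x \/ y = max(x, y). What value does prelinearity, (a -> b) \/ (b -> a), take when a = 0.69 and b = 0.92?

1.00

a -> b = min(1, 1 − 0.69 + 0.92) = min(1, 1.23) = 1.00
b -> a = min(1, 1 − 0.92 + 0.69) = min(1, 0.77) = 0.77
(a -> b) \/ (b -> a) = max(1.00, 0.77) = 1.00
(As expected: a Ł∞-tautology — holds in every MV-chain.)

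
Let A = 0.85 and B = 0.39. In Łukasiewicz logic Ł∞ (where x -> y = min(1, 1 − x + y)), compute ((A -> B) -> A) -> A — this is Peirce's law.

A -> B = min(1, 1 − 0.85 + 0.39) = min(1, 0.54) = 0.54
(A -> B) -> A = min(1, 1 − 0.54 + 0.85) = min(1, 1.31) = 1.00
((A -> B) -> A) -> A = min(1, 1 − 1.00 + 0.85) = min(1, 0.85) = 0.85
(The value 0.85 < 1 shows this instance is not satisfied; not a Ł∞-tautology in general.)

0.85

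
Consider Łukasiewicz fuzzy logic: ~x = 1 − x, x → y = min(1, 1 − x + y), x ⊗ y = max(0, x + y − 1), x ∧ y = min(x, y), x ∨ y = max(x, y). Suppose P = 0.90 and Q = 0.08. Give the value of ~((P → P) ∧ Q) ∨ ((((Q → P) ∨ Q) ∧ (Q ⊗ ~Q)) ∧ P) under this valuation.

0.92

P → P = min(1, 1 − 0.90 + 0.90) = min(1, 1.00) = 1.00
(P → P) ∧ Q = min(1.00, 0.08) = 0.08
~((P → P) ∧ Q) = 1 − 0.08 = 0.92
Q → P = min(1, 1 − 0.08 + 0.90) = min(1, 1.82) = 1.00
(Q → P) ∨ Q = max(1.00, 0.08) = 1.00
~Q = 1 − 0.08 = 0.92
Q ⊗ ~Q = max(0, 0.08 + 0.92 − 1) = max(0, 0.00) = 0.00
((Q → P) ∨ Q) ∧ (Q ⊗ ~Q) = min(1.00, 0.00) = 0.00
(((Q → P) ∨ Q) ∧ (Q ⊗ ~Q)) ∧ P = min(0.00, 0.90) = 0.00
~((P → P) ∧ Q) ∨ ((((Q → P) ∨ Q) ∧ (Q ⊗ ~Q)) ∧ P) = max(0.92, 0.00) = 0.92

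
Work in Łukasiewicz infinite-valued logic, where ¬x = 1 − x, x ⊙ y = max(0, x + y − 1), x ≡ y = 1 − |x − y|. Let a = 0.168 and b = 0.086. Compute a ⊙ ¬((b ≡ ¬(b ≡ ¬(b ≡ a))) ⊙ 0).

0.168

b ≡ a = 1 − |0.086 − 0.168| = 1 − 0.082 = 0.918
¬(b ≡ a) = 1 − 0.918 = 0.082
b ≡ ¬(b ≡ a) = 1 − |0.086 − 0.082| = 1 − 0.004 = 0.996
¬(b ≡ ¬(b ≡ a)) = 1 − 0.996 = 0.004
b ≡ ¬(b ≡ ¬(b ≡ a)) = 1 − |0.086 − 0.004| = 1 − 0.082 = 0.918
(b ≡ ¬(b ≡ ¬(b ≡ a))) ⊙ 0 = max(0, 0.918 + 0.000 − 1) = max(0, -0.082) = 0.000
¬((b ≡ ¬(b ≡ ¬(b ≡ a))) ⊙ 0) = 1 − 0.000 = 1.000
a ⊙ ¬((b ≡ ¬(b ≡ ¬(b ≡ a))) ⊙ 0) = max(0, 0.168 + 1.000 − 1) = max(0, 0.168) = 0.168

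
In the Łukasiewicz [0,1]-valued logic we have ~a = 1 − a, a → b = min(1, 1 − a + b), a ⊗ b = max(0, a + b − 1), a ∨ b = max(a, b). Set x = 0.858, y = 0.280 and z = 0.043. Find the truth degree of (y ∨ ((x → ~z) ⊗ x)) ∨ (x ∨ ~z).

0.957

~z = 1 − 0.043 = 0.957
x → ~z = min(1, 1 − 0.858 + 0.957) = min(1, 1.099) = 1.000
(x → ~z) ⊗ x = max(0, 1.000 + 0.858 − 1) = max(0, 0.858) = 0.858
y ∨ ((x → ~z) ⊗ x) = max(0.280, 0.858) = 0.858
x ∨ ~z = max(0.858, 0.957) = 0.957
(y ∨ ((x → ~z) ⊗ x)) ∨ (x ∨ ~z) = max(0.858, 0.957) = 0.957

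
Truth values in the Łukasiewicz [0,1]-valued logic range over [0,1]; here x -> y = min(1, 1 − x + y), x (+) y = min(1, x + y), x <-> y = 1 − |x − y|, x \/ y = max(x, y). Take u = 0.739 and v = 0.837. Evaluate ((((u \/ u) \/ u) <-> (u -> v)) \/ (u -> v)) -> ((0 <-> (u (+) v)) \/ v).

0.837

u \/ u = max(0.739, 0.739) = 0.739
(u \/ u) \/ u = max(0.739, 0.739) = 0.739
u -> v = min(1, 1 − 0.739 + 0.837) = min(1, 1.098) = 1.000
((u \/ u) \/ u) <-> (u -> v) = 1 − |0.739 − 1.000| = 1 − 0.261 = 0.739
(((u \/ u) \/ u) <-> (u -> v)) \/ (u -> v) = max(0.739, 1.000) = 1.000
u (+) v = min(1, 0.739 + 0.837) = min(1, 1.576) = 1.000
0 <-> (u (+) v) = 1 − |0.000 − 1.000| = 1 − 1.000 = 0.000
(0 <-> (u (+) v)) \/ v = max(0.000, 0.837) = 0.837
((((u \/ u) \/ u) <-> (u -> v)) \/ (u -> v)) -> ((0 <-> (u (+) v)) \/ v) = min(1, 1 − 1.000 + 0.837) = min(1, 0.837) = 0.837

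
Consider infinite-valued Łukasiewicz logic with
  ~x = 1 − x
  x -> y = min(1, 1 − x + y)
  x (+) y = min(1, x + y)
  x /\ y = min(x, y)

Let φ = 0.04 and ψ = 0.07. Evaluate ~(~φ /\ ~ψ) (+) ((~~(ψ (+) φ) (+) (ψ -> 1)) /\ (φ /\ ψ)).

~φ = 1 − 0.04 = 0.96
~ψ = 1 − 0.07 = 0.93
~φ /\ ~ψ = min(0.96, 0.93) = 0.93
~(~φ /\ ~ψ) = 1 − 0.93 = 0.07
ψ (+) φ = min(1, 0.07 + 0.04) = min(1, 0.11) = 0.11
~(ψ (+) φ) = 1 − 0.11 = 0.89
~~(ψ (+) φ) = 1 − 0.89 = 0.11
ψ -> 1 = min(1, 1 − 0.07 + 1.00) = min(1, 1.93) = 1.00
~~(ψ (+) φ) (+) (ψ -> 1) = min(1, 0.11 + 1.00) = min(1, 1.11) = 1.00
φ /\ ψ = min(0.04, 0.07) = 0.04
(~~(ψ (+) φ) (+) (ψ -> 1)) /\ (φ /\ ψ) = min(1.00, 0.04) = 0.04
~(~φ /\ ~ψ) (+) ((~~(ψ (+) φ) (+) (ψ -> 1)) /\ (φ /\ ψ)) = min(1, 0.07 + 0.04) = min(1, 0.11) = 0.11

0.11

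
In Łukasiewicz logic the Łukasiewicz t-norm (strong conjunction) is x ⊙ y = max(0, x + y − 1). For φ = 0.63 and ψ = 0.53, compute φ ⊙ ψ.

0.16

φ ⊙ ψ = max(0, 0.63 + 0.53 − 1) = max(0, 0.16) = 0.16
For comparison, the Gödel (minimum) t-norm min(x, y) would give 0.53.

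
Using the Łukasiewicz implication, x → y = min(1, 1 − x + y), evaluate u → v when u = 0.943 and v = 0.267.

u → v = min(1, 1 − 0.943 + 0.267) = min(1, 0.324) = 0.324
For comparison, the Gödel implication (1 if x ≤ y else y) would give 0.267.

0.324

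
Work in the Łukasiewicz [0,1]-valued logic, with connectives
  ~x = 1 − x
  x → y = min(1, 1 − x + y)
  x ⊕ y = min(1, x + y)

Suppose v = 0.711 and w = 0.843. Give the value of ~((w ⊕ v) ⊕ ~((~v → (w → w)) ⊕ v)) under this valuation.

0.000

w ⊕ v = min(1, 0.843 + 0.711) = min(1, 1.554) = 1.000
~v = 1 − 0.711 = 0.289
w → w = min(1, 1 − 0.843 + 0.843) = min(1, 1.000) = 1.000
~v → (w → w) = min(1, 1 − 0.289 + 1.000) = min(1, 1.711) = 1.000
(~v → (w → w)) ⊕ v = min(1, 1.000 + 0.711) = min(1, 1.711) = 1.000
~((~v → (w → w)) ⊕ v) = 1 − 1.000 = 0.000
(w ⊕ v) ⊕ ~((~v → (w → w)) ⊕ v) = min(1, 1.000 + 0.000) = min(1, 1.000) = 1.000
~((w ⊕ v) ⊕ ~((~v → (w → w)) ⊕ v)) = 1 − 1.000 = 0.000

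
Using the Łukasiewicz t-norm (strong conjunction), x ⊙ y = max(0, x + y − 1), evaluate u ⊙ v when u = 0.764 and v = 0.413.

0.177

u ⊙ v = max(0, 0.764 + 0.413 − 1) = max(0, 0.177) = 0.177
For comparison, the Gödel (minimum) t-norm min(x, y) would give 0.413.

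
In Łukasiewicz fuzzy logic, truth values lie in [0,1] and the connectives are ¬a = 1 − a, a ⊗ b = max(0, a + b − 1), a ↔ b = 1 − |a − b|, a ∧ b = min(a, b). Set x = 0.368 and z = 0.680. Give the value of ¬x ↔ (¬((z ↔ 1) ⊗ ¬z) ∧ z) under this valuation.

0.952

¬x = 1 − 0.368 = 0.632
z ↔ 1 = 1 − |0.680 − 1.000| = 1 − 0.320 = 0.680
¬z = 1 − 0.680 = 0.320
(z ↔ 1) ⊗ ¬z = max(0, 0.680 + 0.320 − 1) = max(0, 0.000) = 0.000
¬((z ↔ 1) ⊗ ¬z) = 1 − 0.000 = 1.000
¬((z ↔ 1) ⊗ ¬z) ∧ z = min(1.000, 0.680) = 0.680
¬x ↔ (¬((z ↔ 1) ⊗ ¬z) ∧ z) = 1 − |0.632 − 0.680| = 1 − 0.048 = 0.952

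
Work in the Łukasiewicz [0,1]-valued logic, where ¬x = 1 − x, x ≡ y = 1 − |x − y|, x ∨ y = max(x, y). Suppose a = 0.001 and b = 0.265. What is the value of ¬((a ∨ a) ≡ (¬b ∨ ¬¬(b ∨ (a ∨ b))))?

0.734

a ∨ a = max(0.001, 0.001) = 0.001
¬b = 1 − 0.265 = 0.735
a ∨ b = max(0.001, 0.265) = 0.265
b ∨ (a ∨ b) = max(0.265, 0.265) = 0.265
¬(b ∨ (a ∨ b)) = 1 − 0.265 = 0.735
¬¬(b ∨ (a ∨ b)) = 1 − 0.735 = 0.265
¬b ∨ ¬¬(b ∨ (a ∨ b)) = max(0.735, 0.265) = 0.735
(a ∨ a) ≡ (¬b ∨ ¬¬(b ∨ (a ∨ b))) = 1 − |0.001 − 0.735| = 1 − 0.734 = 0.266
¬((a ∨ a) ≡ (¬b ∨ ¬¬(b ∨ (a ∨ b)))) = 1 − 0.266 = 0.734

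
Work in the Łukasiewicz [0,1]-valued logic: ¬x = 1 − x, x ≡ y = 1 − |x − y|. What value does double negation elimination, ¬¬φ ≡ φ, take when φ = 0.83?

¬φ = 1 − 0.83 = 0.17
¬¬φ = 1 − 0.17 = 0.83
¬¬φ ≡ φ = 1 − |0.83 − 0.83| = 1 − 0.00 = 1.00
(As expected: always 1 in Ł∞ since negation is involutive.)

1.00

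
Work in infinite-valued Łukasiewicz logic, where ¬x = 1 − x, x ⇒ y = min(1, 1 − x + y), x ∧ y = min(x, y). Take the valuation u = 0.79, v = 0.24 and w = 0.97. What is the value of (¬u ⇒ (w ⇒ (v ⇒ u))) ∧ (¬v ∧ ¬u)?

0.21

¬u = 1 − 0.79 = 0.21
v ⇒ u = min(1, 1 − 0.24 + 0.79) = min(1, 1.55) = 1.00
w ⇒ (v ⇒ u) = min(1, 1 − 0.97 + 1.00) = min(1, 1.03) = 1.00
¬u ⇒ (w ⇒ (v ⇒ u)) = min(1, 1 − 0.21 + 1.00) = min(1, 1.79) = 1.00
¬v = 1 − 0.24 = 0.76
¬v ∧ ¬u = min(0.76, 0.21) = 0.21
(¬u ⇒ (w ⇒ (v ⇒ u))) ∧ (¬v ∧ ¬u) = min(1.00, 0.21) = 0.21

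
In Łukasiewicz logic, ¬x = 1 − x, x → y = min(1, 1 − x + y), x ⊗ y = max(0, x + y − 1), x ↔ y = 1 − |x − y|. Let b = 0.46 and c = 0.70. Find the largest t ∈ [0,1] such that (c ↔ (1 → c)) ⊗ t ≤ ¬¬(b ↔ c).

0.76

1 → c = min(1, 1 − 1.00 + 0.70) = min(1, 0.70) = 0.70
c ↔ (1 → c) = 1 − |0.70 − 0.70| = 1 − 0.00 = 1.00
So the left factor is c ↔ (1 → c) = 1.00.
b ↔ c = 1 − |0.46 − 0.70| = 1 − 0.24 = 0.76
¬(b ↔ c) = 1 − 0.76 = 0.24
¬¬(b ↔ c) = 1 − 0.24 = 0.76
So the right-hand bound is ¬¬(b ↔ c) = 0.76.
The residuum of the Łukasiewicz t-norm gives the supremum: min(1, 1 − 1.00 + 0.76).
1 − 1.00 + 0.76 = 0.76, so t = min(1, 0.76) = 0.76.
Check: 1.00 ⊗ 0.76 = max(0, 0.76) = 0.76 ≤ 0.76.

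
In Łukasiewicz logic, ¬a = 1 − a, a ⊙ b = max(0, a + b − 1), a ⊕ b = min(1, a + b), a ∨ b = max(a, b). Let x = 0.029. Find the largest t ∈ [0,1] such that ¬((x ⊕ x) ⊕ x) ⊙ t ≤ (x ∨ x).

x ⊕ x = min(1, 0.029 + 0.029) = min(1, 0.058) = 0.058
(x ⊕ x) ⊕ x = min(1, 0.058 + 0.029) = min(1, 0.087) = 0.087
¬((x ⊕ x) ⊕ x) = 1 − 0.087 = 0.913
So the left factor is ¬((x ⊕ x) ⊕ x) = 0.913.
x ∨ x = max(0.029, 0.029) = 0.029
So the right-hand bound is x ∨ x = 0.029.
The residuum of the Łukasiewicz t-norm gives the supremum: min(1, 1 − 0.913 + 0.029).
1 − 0.913 + 0.029 = 0.116, so t = min(1, 0.116) = 0.116.
Check: 0.913 ⊙ 0.116 = max(0, 0.029) = 0.029 ≤ 0.029.

0.116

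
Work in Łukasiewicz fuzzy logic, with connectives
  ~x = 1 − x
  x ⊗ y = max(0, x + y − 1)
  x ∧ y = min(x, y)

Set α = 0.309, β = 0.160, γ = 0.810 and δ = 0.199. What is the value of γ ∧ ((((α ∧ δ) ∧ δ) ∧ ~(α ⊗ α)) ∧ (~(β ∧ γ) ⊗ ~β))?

0.199

α ∧ δ = min(0.309, 0.199) = 0.199
(α ∧ δ) ∧ δ = min(0.199, 0.199) = 0.199
α ⊗ α = max(0, 0.309 + 0.309 − 1) = max(0, -0.382) = 0.000
~(α ⊗ α) = 1 − 0.000 = 1.000
((α ∧ δ) ∧ δ) ∧ ~(α ⊗ α) = min(0.199, 1.000) = 0.199
β ∧ γ = min(0.160, 0.810) = 0.160
~(β ∧ γ) = 1 − 0.160 = 0.840
~β = 1 − 0.160 = 0.840
~(β ∧ γ) ⊗ ~β = max(0, 0.840 + 0.840 − 1) = max(0, 0.680) = 0.680
(((α ∧ δ) ∧ δ) ∧ ~(α ⊗ α)) ∧ (~(β ∧ γ) ⊗ ~β) = min(0.199, 0.680) = 0.199
γ ∧ ((((α ∧ δ) ∧ δ) ∧ ~(α ⊗ α)) ∧ (~(β ∧ γ) ⊗ ~β)) = min(0.810, 0.199) = 0.199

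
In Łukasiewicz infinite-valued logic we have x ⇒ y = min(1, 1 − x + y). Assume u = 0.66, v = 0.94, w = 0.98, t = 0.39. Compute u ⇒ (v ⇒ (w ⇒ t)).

w ⇒ t = min(1, 1 − 0.98 + 0.39) = min(1, 0.41) = 0.41
v ⇒ (w ⇒ t) = min(1, 1 − 0.94 + 0.41) = min(1, 0.47) = 0.47
u ⇒ (v ⇒ (w ⇒ t)) = min(1, 1 − 0.66 + 0.47) = min(1, 0.81) = 0.81

0.81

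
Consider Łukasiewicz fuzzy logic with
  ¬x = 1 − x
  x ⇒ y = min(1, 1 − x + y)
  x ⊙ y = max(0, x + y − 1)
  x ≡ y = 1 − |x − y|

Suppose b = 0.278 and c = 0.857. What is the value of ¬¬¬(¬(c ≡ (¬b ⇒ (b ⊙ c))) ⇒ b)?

0.166

¬b = 1 − 0.278 = 0.722
b ⊙ c = max(0, 0.278 + 0.857 − 1) = max(0, 0.135) = 0.135
¬b ⇒ (b ⊙ c) = min(1, 1 − 0.722 + 0.135) = min(1, 0.413) = 0.413
c ≡ (¬b ⇒ (b ⊙ c)) = 1 − |0.857 − 0.413| = 1 − 0.444 = 0.556
¬(c ≡ (¬b ⇒ (b ⊙ c))) = 1 − 0.556 = 0.444
¬(c ≡ (¬b ⇒ (b ⊙ c))) ⇒ b = min(1, 1 − 0.444 + 0.278) = min(1, 0.834) = 0.834
¬(¬(c ≡ (¬b ⇒ (b ⊙ c))) ⇒ b) = 1 − 0.834 = 0.166
¬¬(¬(c ≡ (¬b ⇒ (b ⊙ c))) ⇒ b) = 1 − 0.166 = 0.834
¬¬¬(¬(c ≡ (¬b ⇒ (b ⊙ c))) ⇒ b) = 1 − 0.834 = 0.166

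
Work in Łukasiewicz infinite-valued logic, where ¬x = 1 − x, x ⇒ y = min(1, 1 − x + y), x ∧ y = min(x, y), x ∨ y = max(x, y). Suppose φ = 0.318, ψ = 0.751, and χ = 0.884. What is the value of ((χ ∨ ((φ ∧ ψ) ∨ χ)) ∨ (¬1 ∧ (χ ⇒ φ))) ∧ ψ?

φ ∧ ψ = min(0.318, 0.751) = 0.318
(φ ∧ ψ) ∨ χ = max(0.318, 0.884) = 0.884
χ ∨ ((φ ∧ ψ) ∨ χ) = max(0.884, 0.884) = 0.884
¬1 = 1 − 1.000 = 0.000
χ ⇒ φ = min(1, 1 − 0.884 + 0.318) = min(1, 0.434) = 0.434
¬1 ∧ (χ ⇒ φ) = min(0.000, 0.434) = 0.000
(χ ∨ ((φ ∧ ψ) ∨ χ)) ∨ (¬1 ∧ (χ ⇒ φ)) = max(0.884, 0.000) = 0.884
((χ ∨ ((φ ∧ ψ) ∨ χ)) ∨ (¬1 ∧ (χ ⇒ φ))) ∧ ψ = min(0.884, 0.751) = 0.751

0.751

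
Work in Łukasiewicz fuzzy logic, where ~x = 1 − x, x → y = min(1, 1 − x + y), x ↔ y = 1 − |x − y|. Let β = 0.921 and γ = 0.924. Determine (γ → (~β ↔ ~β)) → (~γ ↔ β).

~β = 1 − 0.921 = 0.079
~β ↔ ~β = 1 − |0.079 − 0.079| = 1 − 0.000 = 1.000
γ → (~β ↔ ~β) = min(1, 1 − 0.924 + 1.000) = min(1, 1.076) = 1.000
~γ = 1 − 0.924 = 0.076
~γ ↔ β = 1 − |0.076 − 0.921| = 1 − 0.845 = 0.155
(γ → (~β ↔ ~β)) → (~γ ↔ β) = min(1, 1 − 1.000 + 0.155) = min(1, 0.155) = 0.155

0.155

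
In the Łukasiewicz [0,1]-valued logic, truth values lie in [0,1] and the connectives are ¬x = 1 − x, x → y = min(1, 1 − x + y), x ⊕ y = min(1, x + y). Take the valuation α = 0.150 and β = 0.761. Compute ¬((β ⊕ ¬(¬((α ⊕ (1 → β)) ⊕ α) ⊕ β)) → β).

1 → β = min(1, 1 − 1.000 + 0.761) = min(1, 0.761) = 0.761
α ⊕ (1 → β) = min(1, 0.150 + 0.761) = min(1, 0.911) = 0.911
(α ⊕ (1 → β)) ⊕ α = min(1, 0.911 + 0.150) = min(1, 1.061) = 1.000
¬((α ⊕ (1 → β)) ⊕ α) = 1 − 1.000 = 0.000
¬((α ⊕ (1 → β)) ⊕ α) ⊕ β = min(1, 0.000 + 0.761) = min(1, 0.761) = 0.761
¬(¬((α ⊕ (1 → β)) ⊕ α) ⊕ β) = 1 − 0.761 = 0.239
β ⊕ ¬(¬((α ⊕ (1 → β)) ⊕ α) ⊕ β) = min(1, 0.761 + 0.239) = min(1, 1.000) = 1.000
(β ⊕ ¬(¬((α ⊕ (1 → β)) ⊕ α) ⊕ β)) → β = min(1, 1 − 1.000 + 0.761) = min(1, 0.761) = 0.761
¬((β ⊕ ¬(¬((α ⊕ (1 → β)) ⊕ α) ⊕ β)) → β) = 1 − 0.761 = 0.239

0.239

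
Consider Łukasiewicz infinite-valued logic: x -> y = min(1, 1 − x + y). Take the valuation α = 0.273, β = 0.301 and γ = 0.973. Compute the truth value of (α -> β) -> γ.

α -> β = min(1, 1 − 0.273 + 0.301) = min(1, 1.028) = 1.000
(α -> β) -> γ = min(1, 1 − 1.000 + 0.973) = min(1, 0.973) = 0.973

0.973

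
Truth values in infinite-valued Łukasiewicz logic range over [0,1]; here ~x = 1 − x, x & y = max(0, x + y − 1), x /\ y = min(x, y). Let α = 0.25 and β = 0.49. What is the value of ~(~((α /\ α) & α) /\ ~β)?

α /\ α = min(0.25, 0.25) = 0.25
(α /\ α) & α = max(0, 0.25 + 0.25 − 1) = max(0, -0.50) = 0.00
~((α /\ α) & α) = 1 − 0.00 = 1.00
~β = 1 − 0.49 = 0.51
~((α /\ α) & α) /\ ~β = min(1.00, 0.51) = 0.51
~(~((α /\ α) & α) /\ ~β) = 1 − 0.51 = 0.49

0.49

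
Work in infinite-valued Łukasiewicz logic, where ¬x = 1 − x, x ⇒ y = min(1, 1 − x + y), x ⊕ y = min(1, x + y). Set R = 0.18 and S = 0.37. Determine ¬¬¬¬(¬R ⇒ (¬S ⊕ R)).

0.99

¬R = 1 − 0.18 = 0.82
¬S = 1 − 0.37 = 0.63
¬S ⊕ R = min(1, 0.63 + 0.18) = min(1, 0.81) = 0.81
¬R ⇒ (¬S ⊕ R) = min(1, 1 − 0.82 + 0.81) = min(1, 0.99) = 0.99
¬(¬R ⇒ (¬S ⊕ R)) = 1 − 0.99 = 0.01
¬¬(¬R ⇒ (¬S ⊕ R)) = 1 − 0.01 = 0.99
¬¬¬(¬R ⇒ (¬S ⊕ R)) = 1 − 0.99 = 0.01
¬¬¬¬(¬R ⇒ (¬S ⊕ R)) = 1 − 0.01 = 0.99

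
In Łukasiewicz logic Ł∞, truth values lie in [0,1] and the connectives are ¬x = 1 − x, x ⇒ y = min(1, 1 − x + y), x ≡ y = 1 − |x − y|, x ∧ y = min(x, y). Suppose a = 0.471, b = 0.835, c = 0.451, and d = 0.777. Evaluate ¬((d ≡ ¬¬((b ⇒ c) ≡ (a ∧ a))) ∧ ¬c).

0.451

b ⇒ c = min(1, 1 − 0.835 + 0.451) = min(1, 0.616) = 0.616
a ∧ a = min(0.471, 0.471) = 0.471
(b ⇒ c) ≡ (a ∧ a) = 1 − |0.616 − 0.471| = 1 − 0.145 = 0.855
¬((b ⇒ c) ≡ (a ∧ a)) = 1 − 0.855 = 0.145
¬¬((b ⇒ c) ≡ (a ∧ a)) = 1 − 0.145 = 0.855
d ≡ ¬¬((b ⇒ c) ≡ (a ∧ a)) = 1 − |0.777 − 0.855| = 1 − 0.078 = 0.922
¬c = 1 − 0.451 = 0.549
(d ≡ ¬¬((b ⇒ c) ≡ (a ∧ a))) ∧ ¬c = min(0.922, 0.549) = 0.549
¬((d ≡ ¬¬((b ⇒ c) ≡ (a ∧ a))) ∧ ¬c) = 1 − 0.549 = 0.451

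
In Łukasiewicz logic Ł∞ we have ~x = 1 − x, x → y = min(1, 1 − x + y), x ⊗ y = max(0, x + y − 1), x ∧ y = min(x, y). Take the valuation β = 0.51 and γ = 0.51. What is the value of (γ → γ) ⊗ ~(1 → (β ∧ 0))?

1.00

γ → γ = min(1, 1 − 0.51 + 0.51) = min(1, 1.00) = 1.00
β ∧ 0 = min(0.51, 0.00) = 0.00
1 → (β ∧ 0) = min(1, 1 − 1.00 + 0.00) = min(1, 0.00) = 0.00
~(1 → (β ∧ 0)) = 1 − 0.00 = 1.00
(γ → γ) ⊗ ~(1 → (β ∧ 0)) = max(0, 1.00 + 1.00 − 1) = max(0, 1.00) = 1.00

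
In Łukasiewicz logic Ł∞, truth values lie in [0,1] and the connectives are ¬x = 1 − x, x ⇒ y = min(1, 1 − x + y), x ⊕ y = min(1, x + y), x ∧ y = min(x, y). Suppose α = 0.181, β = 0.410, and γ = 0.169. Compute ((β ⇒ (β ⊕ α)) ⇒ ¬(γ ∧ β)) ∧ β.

β ⊕ α = min(1, 0.410 + 0.181) = min(1, 0.591) = 0.591
β ⇒ (β ⊕ α) = min(1, 1 − 0.410 + 0.591) = min(1, 1.181) = 1.000
γ ∧ β = min(0.169, 0.410) = 0.169
¬(γ ∧ β) = 1 − 0.169 = 0.831
(β ⇒ (β ⊕ α)) ⇒ ¬(γ ∧ β) = min(1, 1 − 1.000 + 0.831) = min(1, 0.831) = 0.831
((β ⇒ (β ⊕ α)) ⇒ ¬(γ ∧ β)) ∧ β = min(0.831, 0.410) = 0.410

0.410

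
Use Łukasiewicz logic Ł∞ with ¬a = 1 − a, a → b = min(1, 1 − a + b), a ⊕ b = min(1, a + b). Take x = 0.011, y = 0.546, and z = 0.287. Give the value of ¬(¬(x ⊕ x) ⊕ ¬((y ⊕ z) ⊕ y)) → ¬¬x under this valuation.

x ⊕ x = min(1, 0.011 + 0.011) = min(1, 0.022) = 0.022
¬(x ⊕ x) = 1 − 0.022 = 0.978
y ⊕ z = min(1, 0.546 + 0.287) = min(1, 0.833) = 0.833
(y ⊕ z) ⊕ y = min(1, 0.833 + 0.546) = min(1, 1.379) = 1.000
¬((y ⊕ z) ⊕ y) = 1 − 1.000 = 0.000
¬(x ⊕ x) ⊕ ¬((y ⊕ z) ⊕ y) = min(1, 0.978 + 0.000) = min(1, 0.978) = 0.978
¬(¬(x ⊕ x) ⊕ ¬((y ⊕ z) ⊕ y)) = 1 − 0.978 = 0.022
¬x = 1 − 0.011 = 0.989
¬¬x = 1 − 0.989 = 0.011
¬(¬(x ⊕ x) ⊕ ¬((y ⊕ z) ⊕ y)) → ¬¬x = min(1, 1 − 0.022 + 0.011) = min(1, 0.989) = 0.989

0.989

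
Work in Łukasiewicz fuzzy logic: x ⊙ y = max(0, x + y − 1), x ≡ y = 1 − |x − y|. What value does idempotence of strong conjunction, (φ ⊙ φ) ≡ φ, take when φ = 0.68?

φ ⊙ φ = max(0, 0.68 + 0.68 − 1) = max(0, 0.36) = 0.36
(φ ⊙ φ) ≡ φ = 1 − |0.36 − 0.68| = 1 − 0.32 = 0.68
(The value 0.68 < 1 shows this instance is not satisfied; fails in Ł∞ since a ⊗ a = max(0, 2a−1) ≠ a in general.)

0.68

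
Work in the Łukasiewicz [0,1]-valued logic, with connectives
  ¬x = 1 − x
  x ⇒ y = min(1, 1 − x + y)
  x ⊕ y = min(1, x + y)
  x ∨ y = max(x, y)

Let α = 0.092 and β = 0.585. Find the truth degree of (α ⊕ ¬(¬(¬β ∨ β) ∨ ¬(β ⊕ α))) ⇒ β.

¬β = 1 − 0.585 = 0.415
¬β ∨ β = max(0.415, 0.585) = 0.585
¬(¬β ∨ β) = 1 − 0.585 = 0.415
β ⊕ α = min(1, 0.585 + 0.092) = min(1, 0.677) = 0.677
¬(β ⊕ α) = 1 − 0.677 = 0.323
¬(¬β ∨ β) ∨ ¬(β ⊕ α) = max(0.415, 0.323) = 0.415
¬(¬(¬β ∨ β) ∨ ¬(β ⊕ α)) = 1 − 0.415 = 0.585
α ⊕ ¬(¬(¬β ∨ β) ∨ ¬(β ⊕ α)) = min(1, 0.092 + 0.585) = min(1, 0.677) = 0.677
(α ⊕ ¬(¬(¬β ∨ β) ∨ ¬(β ⊕ α))) ⇒ β = min(1, 1 − 0.677 + 0.585) = min(1, 0.908) = 0.908

0.908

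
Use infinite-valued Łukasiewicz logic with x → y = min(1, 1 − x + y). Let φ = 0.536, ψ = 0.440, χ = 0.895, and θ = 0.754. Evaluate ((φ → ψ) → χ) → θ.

φ → ψ = min(1, 1 − 0.536 + 0.440) = min(1, 0.904) = 0.904
(φ → ψ) → χ = min(1, 1 − 0.904 + 0.895) = min(1, 0.991) = 0.991
((φ → ψ) → χ) → θ = min(1, 1 − 0.991 + 0.754) = min(1, 0.763) = 0.763

0.763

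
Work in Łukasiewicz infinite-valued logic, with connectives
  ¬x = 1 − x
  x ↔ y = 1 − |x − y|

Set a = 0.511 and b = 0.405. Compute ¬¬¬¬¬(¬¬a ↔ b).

0.106

¬a = 1 − 0.511 = 0.489
¬¬a = 1 − 0.489 = 0.511
¬¬a ↔ b = 1 − |0.511 − 0.405| = 1 − 0.106 = 0.894
¬(¬¬a ↔ b) = 1 − 0.894 = 0.106
¬¬(¬¬a ↔ b) = 1 − 0.106 = 0.894
¬¬¬(¬¬a ↔ b) = 1 − 0.894 = 0.106
¬¬¬¬(¬¬a ↔ b) = 1 − 0.106 = 0.894
¬¬¬¬¬(¬¬a ↔ b) = 1 − 0.894 = 0.106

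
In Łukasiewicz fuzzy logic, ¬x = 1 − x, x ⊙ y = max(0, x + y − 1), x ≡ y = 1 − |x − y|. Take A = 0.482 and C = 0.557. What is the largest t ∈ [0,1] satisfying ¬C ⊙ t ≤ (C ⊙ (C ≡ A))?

1.000

¬C = 1 − 0.557 = 0.443
So the left factor is ¬C = 0.443.
C ≡ A = 1 − |0.557 − 0.482| = 1 − 0.075 = 0.925
C ⊙ (C ≡ A) = max(0, 0.557 + 0.925 − 1) = max(0, 0.482) = 0.482
So the right-hand bound is C ⊙ (C ≡ A) = 0.482.
The residuum of the Łukasiewicz t-norm gives the supremum: min(1, 1 − 0.443 + 0.482).
1 − 0.443 + 0.482 = 1.039, so t = min(1, 1.039) = 1.000.
Check: 0.443 ⊙ 1.000 = max(0, 0.443) = 0.443 ≤ 0.482.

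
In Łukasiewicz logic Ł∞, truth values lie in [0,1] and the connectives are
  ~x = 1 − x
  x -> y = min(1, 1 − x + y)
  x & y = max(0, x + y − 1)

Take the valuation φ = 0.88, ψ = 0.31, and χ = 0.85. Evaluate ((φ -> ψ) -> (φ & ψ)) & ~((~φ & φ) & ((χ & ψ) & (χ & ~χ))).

0.76

φ -> ψ = min(1, 1 − 0.88 + 0.31) = min(1, 0.43) = 0.43
φ & ψ = max(0, 0.88 + 0.31 − 1) = max(0, 0.19) = 0.19
(φ -> ψ) -> (φ & ψ) = min(1, 1 − 0.43 + 0.19) = min(1, 0.76) = 0.76
~φ = 1 − 0.88 = 0.12
~φ & φ = max(0, 0.12 + 0.88 − 1) = max(0, 0.00) = 0.00
χ & ψ = max(0, 0.85 + 0.31 − 1) = max(0, 0.16) = 0.16
~χ = 1 − 0.85 = 0.15
χ & ~χ = max(0, 0.85 + 0.15 − 1) = max(0, 0.00) = 0.00
(χ & ψ) & (χ & ~χ) = max(0, 0.16 + 0.00 − 1) = max(0, -0.84) = 0.00
(~φ & φ) & ((χ & ψ) & (χ & ~χ)) = max(0, 0.00 + 0.00 − 1) = max(0, -1.00) = 0.00
~((~φ & φ) & ((χ & ψ) & (χ & ~χ))) = 1 − 0.00 = 1.00
((φ -> ψ) -> (φ & ψ)) & ~((~φ & φ) & ((χ & ψ) & (χ & ~χ))) = max(0, 0.76 + 1.00 − 1) = max(0, 0.76) = 0.76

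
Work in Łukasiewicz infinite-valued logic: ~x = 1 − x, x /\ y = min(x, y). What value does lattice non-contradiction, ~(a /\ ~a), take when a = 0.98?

0.98

~a = 1 − 0.98 = 0.02
a /\ ~a = min(0.98, 0.02) = 0.02
~(a /\ ~a) = 1 − 0.02 = 0.98
(The value 0.98 < 1 shows this instance is not satisfied; not a Ł∞-tautology — its value is 1 − min(a, 1−a).)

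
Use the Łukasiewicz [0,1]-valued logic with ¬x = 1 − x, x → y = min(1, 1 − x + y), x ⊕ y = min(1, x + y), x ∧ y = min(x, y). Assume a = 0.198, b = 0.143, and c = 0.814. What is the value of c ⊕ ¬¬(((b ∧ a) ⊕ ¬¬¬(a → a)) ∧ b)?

b ∧ a = min(0.143, 0.198) = 0.143
a → a = min(1, 1 − 0.198 + 0.198) = min(1, 1.000) = 1.000
¬(a → a) = 1 − 1.000 = 0.000
¬¬(a → a) = 1 − 0.000 = 1.000
¬¬¬(a → a) = 1 − 1.000 = 0.000
(b ∧ a) ⊕ ¬¬¬(a → a) = min(1, 0.143 + 0.000) = min(1, 0.143) = 0.143
((b ∧ a) ⊕ ¬¬¬(a → a)) ∧ b = min(0.143, 0.143) = 0.143
¬(((b ∧ a) ⊕ ¬¬¬(a → a)) ∧ b) = 1 − 0.143 = 0.857
¬¬(((b ∧ a) ⊕ ¬¬¬(a → a)) ∧ b) = 1 − 0.857 = 0.143
c ⊕ ¬¬(((b ∧ a) ⊕ ¬¬¬(a → a)) ∧ b) = min(1, 0.814 + 0.143) = min(1, 0.957) = 0.957

0.957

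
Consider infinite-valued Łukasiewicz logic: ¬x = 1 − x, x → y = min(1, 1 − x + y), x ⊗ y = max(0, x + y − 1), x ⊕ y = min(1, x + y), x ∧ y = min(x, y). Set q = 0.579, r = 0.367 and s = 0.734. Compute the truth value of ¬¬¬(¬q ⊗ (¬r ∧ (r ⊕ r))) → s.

0.788

¬q = 1 − 0.579 = 0.421
¬r = 1 − 0.367 = 0.633
r ⊕ r = min(1, 0.367 + 0.367) = min(1, 0.734) = 0.734
¬r ∧ (r ⊕ r) = min(0.633, 0.734) = 0.633
¬q ⊗ (¬r ∧ (r ⊕ r)) = max(0, 0.421 + 0.633 − 1) = max(0, 0.054) = 0.054
¬(¬q ⊗ (¬r ∧ (r ⊕ r))) = 1 − 0.054 = 0.946
¬¬(¬q ⊗ (¬r ∧ (r ⊕ r))) = 1 − 0.946 = 0.054
¬¬¬(¬q ⊗ (¬r ∧ (r ⊕ r))) = 1 − 0.054 = 0.946
¬¬¬(¬q ⊗ (¬r ∧ (r ⊕ r))) → s = min(1, 1 − 0.946 + 0.734) = min(1, 0.788) = 0.788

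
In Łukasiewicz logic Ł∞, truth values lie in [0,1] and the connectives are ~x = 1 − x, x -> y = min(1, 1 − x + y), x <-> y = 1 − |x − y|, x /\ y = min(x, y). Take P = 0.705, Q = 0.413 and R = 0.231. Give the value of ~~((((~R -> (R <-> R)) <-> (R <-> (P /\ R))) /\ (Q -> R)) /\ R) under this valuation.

0.231

~R = 1 − 0.231 = 0.769
R <-> R = 1 − |0.231 − 0.231| = 1 − 0.000 = 1.000
~R -> (R <-> R) = min(1, 1 − 0.769 + 1.000) = min(1, 1.231) = 1.000
P /\ R = min(0.705, 0.231) = 0.231
R <-> (P /\ R) = 1 − |0.231 − 0.231| = 1 − 0.000 = 1.000
(~R -> (R <-> R)) <-> (R <-> (P /\ R)) = 1 − |1.000 − 1.000| = 1 − 0.000 = 1.000
Q -> R = min(1, 1 − 0.413 + 0.231) = min(1, 0.818) = 0.818
((~R -> (R <-> R)) <-> (R <-> (P /\ R))) /\ (Q -> R) = min(1.000, 0.818) = 0.818
(((~R -> (R <-> R)) <-> (R <-> (P /\ R))) /\ (Q -> R)) /\ R = min(0.818, 0.231) = 0.231
~((((~R -> (R <-> R)) <-> (R <-> (P /\ R))) /\ (Q -> R)) /\ R) = 1 − 0.231 = 0.769
~~((((~R -> (R <-> R)) <-> (R <-> (P /\ R))) /\ (Q -> R)) /\ R) = 1 − 0.769 = 0.231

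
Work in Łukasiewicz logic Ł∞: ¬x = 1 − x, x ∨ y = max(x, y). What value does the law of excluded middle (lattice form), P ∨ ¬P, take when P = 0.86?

0.86

¬P = 1 − 0.86 = 0.14
P ∨ ¬P = max(0.86, 0.14) = 0.86
(The value 0.86 < 1 shows this instance is not satisfied; not a Ł∞-tautology — its value is max(a, 1−a).)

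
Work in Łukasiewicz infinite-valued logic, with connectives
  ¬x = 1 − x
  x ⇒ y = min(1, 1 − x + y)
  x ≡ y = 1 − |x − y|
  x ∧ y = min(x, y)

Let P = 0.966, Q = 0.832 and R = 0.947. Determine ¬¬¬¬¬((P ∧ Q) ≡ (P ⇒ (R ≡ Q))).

0.087

P ∧ Q = min(0.966, 0.832) = 0.832
R ≡ Q = 1 − |0.947 − 0.832| = 1 − 0.115 = 0.885
P ⇒ (R ≡ Q) = min(1, 1 − 0.966 + 0.885) = min(1, 0.919) = 0.919
(P ∧ Q) ≡ (P ⇒ (R ≡ Q)) = 1 − |0.832 − 0.919| = 1 − 0.087 = 0.913
¬((P ∧ Q) ≡ (P ⇒ (R ≡ Q))) = 1 − 0.913 = 0.087
¬¬((P ∧ Q) ≡ (P ⇒ (R ≡ Q))) = 1 − 0.087 = 0.913
¬¬¬((P ∧ Q) ≡ (P ⇒ (R ≡ Q))) = 1 − 0.913 = 0.087
¬¬¬¬((P ∧ Q) ≡ (P ⇒ (R ≡ Q))) = 1 − 0.087 = 0.913
¬¬¬¬¬((P ∧ Q) ≡ (P ⇒ (R ≡ Q))) = 1 − 0.913 = 0.087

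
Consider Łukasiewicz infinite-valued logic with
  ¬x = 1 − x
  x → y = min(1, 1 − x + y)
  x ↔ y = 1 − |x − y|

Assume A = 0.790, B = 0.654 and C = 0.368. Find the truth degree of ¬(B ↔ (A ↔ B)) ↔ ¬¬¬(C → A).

0.790

A ↔ B = 1 − |0.790 − 0.654| = 1 − 0.136 = 0.864
B ↔ (A ↔ B) = 1 − |0.654 − 0.864| = 1 − 0.210 = 0.790
¬(B ↔ (A ↔ B)) = 1 − 0.790 = 0.210
C → A = min(1, 1 − 0.368 + 0.790) = min(1, 1.422) = 1.000
¬(C → A) = 1 − 1.000 = 0.000
¬¬(C → A) = 1 − 0.000 = 1.000
¬¬¬(C → A) = 1 − 1.000 = 0.000
¬(B ↔ (A ↔ B)) ↔ ¬¬¬(C → A) = 1 − |0.210 − 0.000| = 1 − 0.210 = 0.790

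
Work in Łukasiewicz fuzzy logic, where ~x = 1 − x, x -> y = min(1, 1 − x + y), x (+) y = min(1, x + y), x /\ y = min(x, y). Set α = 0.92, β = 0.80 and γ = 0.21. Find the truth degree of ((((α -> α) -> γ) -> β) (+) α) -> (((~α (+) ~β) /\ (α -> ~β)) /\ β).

0.28

α -> α = min(1, 1 − 0.92 + 0.92) = min(1, 1.00) = 1.00
(α -> α) -> γ = min(1, 1 − 1.00 + 0.21) = min(1, 0.21) = 0.21
((α -> α) -> γ) -> β = min(1, 1 − 0.21 + 0.80) = min(1, 1.59) = 1.00
(((α -> α) -> γ) -> β) (+) α = min(1, 1.00 + 0.92) = min(1, 1.92) = 1.00
~α = 1 − 0.92 = 0.08
~β = 1 − 0.80 = 0.20
~α (+) ~β = min(1, 0.08 + 0.20) = min(1, 0.28) = 0.28
α -> ~β = min(1, 1 − 0.92 + 0.20) = min(1, 0.28) = 0.28
(~α (+) ~β) /\ (α -> ~β) = min(0.28, 0.28) = 0.28
((~α (+) ~β) /\ (α -> ~β)) /\ β = min(0.28, 0.80) = 0.28
((((α -> α) -> γ) -> β) (+) α) -> (((~α (+) ~β) /\ (α -> ~β)) /\ β) = min(1, 1 − 1.00 + 0.28) = min(1, 0.28) = 0.28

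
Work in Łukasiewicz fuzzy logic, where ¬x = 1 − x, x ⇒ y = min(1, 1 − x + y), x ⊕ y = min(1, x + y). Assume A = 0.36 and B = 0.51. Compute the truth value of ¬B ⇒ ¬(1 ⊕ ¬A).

0.51

¬B = 1 − 0.51 = 0.49
¬A = 1 − 0.36 = 0.64
1 ⊕ ¬A = min(1, 1.00 + 0.64) = min(1, 1.64) = 1.00
¬(1 ⊕ ¬A) = 1 − 1.00 = 0.00
¬B ⇒ ¬(1 ⊕ ¬A) = min(1, 1 − 0.49 + 0.00) = min(1, 0.51) = 0.51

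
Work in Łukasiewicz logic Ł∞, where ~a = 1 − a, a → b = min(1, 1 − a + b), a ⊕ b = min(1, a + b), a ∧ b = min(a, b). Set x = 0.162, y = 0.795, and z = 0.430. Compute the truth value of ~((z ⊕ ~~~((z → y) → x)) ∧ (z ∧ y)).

z → y = min(1, 1 − 0.430 + 0.795) = min(1, 1.365) = 1.000
(z → y) → x = min(1, 1 − 1.000 + 0.162) = min(1, 0.162) = 0.162
~((z → y) → x) = 1 − 0.162 = 0.838
~~((z → y) → x) = 1 − 0.838 = 0.162
~~~((z → y) → x) = 1 − 0.162 = 0.838
z ⊕ ~~~((z → y) → x) = min(1, 0.430 + 0.838) = min(1, 1.268) = 1.000
z ∧ y = min(0.430, 0.795) = 0.430
(z ⊕ ~~~((z → y) → x)) ∧ (z ∧ y) = min(1.000, 0.430) = 0.430
~((z ⊕ ~~~((z → y) → x)) ∧ (z ∧ y)) = 1 − 0.430 = 0.570

0.570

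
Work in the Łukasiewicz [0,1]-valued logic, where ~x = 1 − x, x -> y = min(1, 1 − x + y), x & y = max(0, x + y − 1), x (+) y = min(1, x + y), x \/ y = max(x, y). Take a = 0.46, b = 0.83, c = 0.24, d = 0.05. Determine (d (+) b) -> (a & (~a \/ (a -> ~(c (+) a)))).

d (+) b = min(1, 0.05 + 0.83) = min(1, 0.88) = 0.88
~a = 1 − 0.46 = 0.54
c (+) a = min(1, 0.24 + 0.46) = min(1, 0.70) = 0.70
~(c (+) a) = 1 − 0.70 = 0.30
a -> ~(c (+) a) = min(1, 1 − 0.46 + 0.30) = min(1, 0.84) = 0.84
~a \/ (a -> ~(c (+) a)) = max(0.54, 0.84) = 0.84
a & (~a \/ (a -> ~(c (+) a))) = max(0, 0.46 + 0.84 − 1) = max(0, 0.30) = 0.30
(d (+) b) -> (a & (~a \/ (a -> ~(c (+) a)))) = min(1, 1 − 0.88 + 0.30) = min(1, 0.42) = 0.42

0.42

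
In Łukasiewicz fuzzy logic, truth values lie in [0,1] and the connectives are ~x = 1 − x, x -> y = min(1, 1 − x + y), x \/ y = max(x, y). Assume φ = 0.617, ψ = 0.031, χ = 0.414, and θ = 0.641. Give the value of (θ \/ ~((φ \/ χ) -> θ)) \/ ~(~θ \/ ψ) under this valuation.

0.641

φ \/ χ = max(0.617, 0.414) = 0.617
(φ \/ χ) -> θ = min(1, 1 − 0.617 + 0.641) = min(1, 1.024) = 1.000
~((φ \/ χ) -> θ) = 1 − 1.000 = 0.000
θ \/ ~((φ \/ χ) -> θ) = max(0.641, 0.000) = 0.641
~θ = 1 − 0.641 = 0.359
~θ \/ ψ = max(0.359, 0.031) = 0.359
~(~θ \/ ψ) = 1 − 0.359 = 0.641
(θ \/ ~((φ \/ χ) -> θ)) \/ ~(~θ \/ ψ) = max(0.641, 0.641) = 0.641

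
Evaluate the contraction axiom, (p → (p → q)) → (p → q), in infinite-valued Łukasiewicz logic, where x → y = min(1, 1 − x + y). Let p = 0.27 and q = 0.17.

p → q = min(1, 1 − 0.27 + 0.17) = min(1, 0.90) = 0.90
p → (p → q) = min(1, 1 − 0.27 + 0.90) = min(1, 1.63) = 1.00
(p → (p → q)) → (p → q) = min(1, 1 − 1.00 + 0.90) = min(1, 0.90) = 0.90
(The value 0.90 < 1 shows this instance is not satisfied; fails in Ł∞ (the t-norm is not idempotent).)

0.90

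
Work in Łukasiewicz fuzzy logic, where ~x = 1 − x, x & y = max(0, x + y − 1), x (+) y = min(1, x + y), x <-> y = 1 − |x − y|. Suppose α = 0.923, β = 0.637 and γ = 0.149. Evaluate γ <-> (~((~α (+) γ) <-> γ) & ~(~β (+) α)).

~α = 1 − 0.923 = 0.077
~α (+) γ = min(1, 0.077 + 0.149) = min(1, 0.226) = 0.226
(~α (+) γ) <-> γ = 1 − |0.226 − 0.149| = 1 − 0.077 = 0.923
~((~α (+) γ) <-> γ) = 1 − 0.923 = 0.077
~β = 1 − 0.637 = 0.363
~β (+) α = min(1, 0.363 + 0.923) = min(1, 1.286) = 1.000
~(~β (+) α) = 1 − 1.000 = 0.000
~((~α (+) γ) <-> γ) & ~(~β (+) α) = max(0, 0.077 + 0.000 − 1) = max(0, -0.923) = 0.000
γ <-> (~((~α (+) γ) <-> γ) & ~(~β (+) α)) = 1 − |0.149 − 0.000| = 1 − 0.149 = 0.851

0.851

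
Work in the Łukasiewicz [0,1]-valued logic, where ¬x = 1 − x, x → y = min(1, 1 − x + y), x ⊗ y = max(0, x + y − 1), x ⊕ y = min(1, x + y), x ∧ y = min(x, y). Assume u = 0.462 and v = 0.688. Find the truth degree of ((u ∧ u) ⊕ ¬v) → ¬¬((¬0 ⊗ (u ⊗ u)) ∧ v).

0.226

u ∧ u = min(0.462, 0.462) = 0.462
¬v = 1 − 0.688 = 0.312
(u ∧ u) ⊕ ¬v = min(1, 0.462 + 0.312) = min(1, 0.774) = 0.774
¬0 = 1 − 0.000 = 1.000
u ⊗ u = max(0, 0.462 + 0.462 − 1) = max(0, -0.076) = 0.000
¬0 ⊗ (u ⊗ u) = max(0, 1.000 + 0.000 − 1) = max(0, 0.000) = 0.000
(¬0 ⊗ (u ⊗ u)) ∧ v = min(0.000, 0.688) = 0.000
¬((¬0 ⊗ (u ⊗ u)) ∧ v) = 1 − 0.000 = 1.000
¬¬((¬0 ⊗ (u ⊗ u)) ∧ v) = 1 − 1.000 = 0.000
((u ∧ u) ⊕ ¬v) → ¬¬((¬0 ⊗ (u ⊗ u)) ∧ v) = min(1, 1 − 0.774 + 0.000) = min(1, 0.226) = 0.226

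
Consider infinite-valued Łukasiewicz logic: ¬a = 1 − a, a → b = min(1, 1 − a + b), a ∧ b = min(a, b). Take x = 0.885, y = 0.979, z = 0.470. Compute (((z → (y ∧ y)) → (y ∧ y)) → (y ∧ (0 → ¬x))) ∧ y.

0.979

y ∧ y = min(0.979, 0.979) = 0.979
z → (y ∧ y) = min(1, 1 − 0.470 + 0.979) = min(1, 1.509) = 1.000
(z → (y ∧ y)) → (y ∧ y) = min(1, 1 − 1.000 + 0.979) = min(1, 0.979) = 0.979
¬x = 1 − 0.885 = 0.115
0 → ¬x = min(1, 1 − 0.000 + 0.115) = min(1, 1.115) = 1.000
y ∧ (0 → ¬x) = min(0.979, 1.000) = 0.979
((z → (y ∧ y)) → (y ∧ y)) → (y ∧ (0 → ¬x)) = min(1, 1 − 0.979 + 0.979) = min(1, 1.000) = 1.000
(((z → (y ∧ y)) → (y ∧ y)) → (y ∧ (0 → ¬x))) ∧ y = min(1.000, 0.979) = 0.979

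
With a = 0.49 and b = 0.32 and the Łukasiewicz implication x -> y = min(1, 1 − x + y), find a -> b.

0.83

a -> b = min(1, 1 − 0.49 + 0.32) = min(1, 0.83) = 0.83
For comparison, the Gödel implication (1 if x ≤ y else y) would give 0.32.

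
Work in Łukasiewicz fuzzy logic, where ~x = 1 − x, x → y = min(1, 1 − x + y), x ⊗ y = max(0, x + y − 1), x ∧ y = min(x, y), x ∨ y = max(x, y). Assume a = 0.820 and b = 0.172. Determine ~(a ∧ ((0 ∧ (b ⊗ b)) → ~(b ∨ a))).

b ⊗ b = max(0, 0.172 + 0.172 − 1) = max(0, -0.656) = 0.000
0 ∧ (b ⊗ b) = min(0.000, 0.000) = 0.000
b ∨ a = max(0.172, 0.820) = 0.820
~(b ∨ a) = 1 − 0.820 = 0.180
(0 ∧ (b ⊗ b)) → ~(b ∨ a) = min(1, 1 − 0.000 + 0.180) = min(1, 1.180) = 1.000
a ∧ ((0 ∧ (b ⊗ b)) → ~(b ∨ a)) = min(0.820, 1.000) = 0.820
~(a ∧ ((0 ∧ (b ⊗ b)) → ~(b ∨ a))) = 1 − 0.820 = 0.180

0.180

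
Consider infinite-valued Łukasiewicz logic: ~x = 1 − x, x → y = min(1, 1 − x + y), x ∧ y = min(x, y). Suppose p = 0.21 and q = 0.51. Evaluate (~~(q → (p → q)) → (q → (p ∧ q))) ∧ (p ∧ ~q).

p → q = min(1, 1 − 0.21 + 0.51) = min(1, 1.30) = 1.00
q → (p → q) = min(1, 1 − 0.51 + 1.00) = min(1, 1.49) = 1.00
~(q → (p → q)) = 1 − 1.00 = 0.00
~~(q → (p → q)) = 1 − 0.00 = 1.00
p ∧ q = min(0.21, 0.51) = 0.21
q → (p ∧ q) = min(1, 1 − 0.51 + 0.21) = min(1, 0.70) = 0.70
~~(q → (p → q)) → (q → (p ∧ q)) = min(1, 1 − 1.00 + 0.70) = min(1, 0.70) = 0.70
~q = 1 − 0.51 = 0.49
p ∧ ~q = min(0.21, 0.49) = 0.21
(~~(q → (p → q)) → (q → (p ∧ q))) ∧ (p ∧ ~q) = min(0.70, 0.21) = 0.21

0.21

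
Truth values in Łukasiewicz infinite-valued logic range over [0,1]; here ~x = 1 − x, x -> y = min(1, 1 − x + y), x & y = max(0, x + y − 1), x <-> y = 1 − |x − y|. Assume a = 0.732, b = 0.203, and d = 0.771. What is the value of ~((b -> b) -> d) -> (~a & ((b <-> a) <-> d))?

b -> b = min(1, 1 − 0.203 + 0.203) = min(1, 1.000) = 1.000
(b -> b) -> d = min(1, 1 − 1.000 + 0.771) = min(1, 0.771) = 0.771
~((b -> b) -> d) = 1 − 0.771 = 0.229
~a = 1 − 0.732 = 0.268
b <-> a = 1 − |0.203 − 0.732| = 1 − 0.529 = 0.471
(b <-> a) <-> d = 1 − |0.471 − 0.771| = 1 − 0.300 = 0.700
~a & ((b <-> a) <-> d) = max(0, 0.268 + 0.700 − 1) = max(0, -0.032) = 0.000
~((b -> b) -> d) -> (~a & ((b <-> a) <-> d)) = min(1, 1 − 0.229 + 0.000) = min(1, 0.771) = 0.771

0.771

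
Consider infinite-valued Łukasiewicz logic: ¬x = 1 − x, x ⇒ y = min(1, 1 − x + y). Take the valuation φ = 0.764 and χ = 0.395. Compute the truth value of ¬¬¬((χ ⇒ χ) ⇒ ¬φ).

χ ⇒ χ = min(1, 1 − 0.395 + 0.395) = min(1, 1.000) = 1.000
¬φ = 1 − 0.764 = 0.236
(χ ⇒ χ) ⇒ ¬φ = min(1, 1 − 1.000 + 0.236) = min(1, 0.236) = 0.236
¬((χ ⇒ χ) ⇒ ¬φ) = 1 − 0.236 = 0.764
¬¬((χ ⇒ χ) ⇒ ¬φ) = 1 − 0.764 = 0.236
¬¬¬((χ ⇒ χ) ⇒ ¬φ) = 1 − 0.236 = 0.764

0.764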